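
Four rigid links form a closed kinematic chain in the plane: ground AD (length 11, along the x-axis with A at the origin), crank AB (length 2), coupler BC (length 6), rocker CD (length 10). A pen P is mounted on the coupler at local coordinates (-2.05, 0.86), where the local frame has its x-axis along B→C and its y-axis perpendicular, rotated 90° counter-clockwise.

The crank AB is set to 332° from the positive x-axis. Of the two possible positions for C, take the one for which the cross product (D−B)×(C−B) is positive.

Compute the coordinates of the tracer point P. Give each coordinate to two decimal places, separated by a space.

0.71 -2.89

A=(0,0), D=(11.00,0)
B = A + 2.00·(cos332°, sin332°) = (1.7659, -0.9389)
|BD| = 9.2817
circle(B,6.00) ∩ circle(D,10.00): a=1.1932, h=5.8802
  candidates: C₊=(2.3582,5.0318) cross=54.578; C₋=(3.5478,-6.6682) cross=-54.578
  mode + wants cross > 0 → take C=(2.3582,5.0318) (cross=54.578)
ex = (C−B)/|BC| = (0.0987,0.9951); ey = (-0.9951,0.0987)
P = B + -2.05·ex + 0.86·ey = (0.7077,-2.8940)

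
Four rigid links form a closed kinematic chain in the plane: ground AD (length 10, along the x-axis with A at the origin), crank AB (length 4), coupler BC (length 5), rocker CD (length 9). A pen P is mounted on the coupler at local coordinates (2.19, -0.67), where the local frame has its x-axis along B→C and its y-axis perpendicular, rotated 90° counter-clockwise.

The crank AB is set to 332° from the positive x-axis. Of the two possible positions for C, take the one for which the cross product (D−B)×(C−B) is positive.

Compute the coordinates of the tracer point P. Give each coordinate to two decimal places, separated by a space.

3.20 0.39

A=(0,0), D=(10.00,0)
B = A + 4.00·(cos332°, sin332°) = (3.5318, -1.8779)
|BD| = 6.7353
circle(B,5.00) ∩ circle(D,9.00): a=-0.7896, h=4.9373
  candidates: C₊=(1.3970,2.6435) cross=33.254; C₋=(4.1501,-6.8395) cross=-33.254
  mode + wants cross > 0 → take C=(1.3970,2.6435) (cross=33.254)
ex = (C−B)/|BC| = (-0.4270,0.9043); ey = (-0.9043,-0.4270)
P = B + 2.19·ex + -0.67·ey = (3.2026,0.3885)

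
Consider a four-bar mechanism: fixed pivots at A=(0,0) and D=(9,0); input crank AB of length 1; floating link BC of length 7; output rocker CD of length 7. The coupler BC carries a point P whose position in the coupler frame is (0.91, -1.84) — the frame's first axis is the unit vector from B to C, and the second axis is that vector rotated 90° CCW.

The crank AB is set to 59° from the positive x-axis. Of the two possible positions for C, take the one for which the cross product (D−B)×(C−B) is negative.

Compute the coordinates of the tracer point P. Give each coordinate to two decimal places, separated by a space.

-0.57 -0.89

A=(0,0), D=(9.00,0)
B = A + 1.00·(cos59°, sin59°) = (0.5150, 0.8572)
|BD| = 8.5281
circle(B,7.00) ∩ circle(D,7.00): a=4.2641, h=5.5514
  candidates: C₊=(5.3155,5.9518) cross=47.343; C₋=(4.1995,-5.0947) cross=-47.343
  mode - wants cross < 0 → take C=(4.1995,-5.0947) (cross=-47.343)
ex = (C−B)/|BC| = (0.5264,-0.8503); ey = (0.8503,0.5264)
P = B + 0.91·ex + -1.84·ey = (-0.5705,-0.8851)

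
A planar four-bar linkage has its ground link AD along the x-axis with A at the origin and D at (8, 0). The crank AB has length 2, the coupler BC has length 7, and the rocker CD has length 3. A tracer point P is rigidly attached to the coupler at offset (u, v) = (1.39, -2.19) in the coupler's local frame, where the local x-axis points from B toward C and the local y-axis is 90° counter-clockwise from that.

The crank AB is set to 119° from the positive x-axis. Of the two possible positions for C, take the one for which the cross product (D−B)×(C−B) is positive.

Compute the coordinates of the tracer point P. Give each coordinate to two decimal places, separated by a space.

0.57 -0.34

A=(0,0), D=(8.00,0)
B = A + 2.00·(cos119°, sin119°) = (-0.9696, 1.7492)
|BD| = 9.1386
circle(B,7.00) ∩ circle(D,3.00): a=6.7578, h=1.8253
  candidates: C₊=(6.0126,2.2473) cross=16.681; C₋=(5.3138,-1.3359) cross=-16.681
  mode + wants cross > 0 → take C=(6.0126,2.2473) (cross=16.681)
ex = (C−B)/|BC| = (0.9975,0.0712); ey = (-0.0712,0.9975)
P = B + 1.39·ex + -2.19·ey = (0.5727,-0.3363)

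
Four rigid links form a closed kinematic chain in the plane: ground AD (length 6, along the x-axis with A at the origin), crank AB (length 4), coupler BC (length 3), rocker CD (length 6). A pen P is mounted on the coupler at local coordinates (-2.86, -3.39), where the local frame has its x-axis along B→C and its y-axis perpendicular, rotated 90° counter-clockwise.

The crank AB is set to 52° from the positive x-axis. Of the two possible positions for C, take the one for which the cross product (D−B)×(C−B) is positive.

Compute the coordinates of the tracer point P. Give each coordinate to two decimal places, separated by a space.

A=(0,0), D=(6.00,0)
B = A + 4.00·(cos52°, sin52°) = (2.4626, 3.1520)
|BD| = 4.7380
circle(B,3.00) ∩ circle(D,6.00): a=-0.4803, h=2.9613
  candidates: C₊=(4.0741,5.6825) cross=14.030; C₋=(0.1339,1.2607) cross=-14.030
  mode + wants cross > 0 → take C=(4.0741,5.6825) (cross=14.030)
ex = (C−B)/|BC| = (0.5371,0.8435); ey = (-0.8435,0.5371)
P = B + -2.86·ex + -3.39·ey = (3.7858,-1.0813)

3.79 -1.08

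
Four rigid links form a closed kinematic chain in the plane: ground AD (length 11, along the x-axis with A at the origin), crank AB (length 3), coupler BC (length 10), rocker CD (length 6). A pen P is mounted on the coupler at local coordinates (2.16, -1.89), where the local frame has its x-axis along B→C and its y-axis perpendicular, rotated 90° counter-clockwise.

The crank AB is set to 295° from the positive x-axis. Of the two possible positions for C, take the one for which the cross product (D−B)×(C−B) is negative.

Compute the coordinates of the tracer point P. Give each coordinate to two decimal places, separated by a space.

2.69 -5.21

A=(0,0), D=(11.00,0)
B = A + 3.00·(cos295°, sin295°) = (1.2679, -2.7189)
|BD| = 10.1048
circle(B,10.00) ∩ circle(D,6.00): a=8.2192, h=5.6960
  candidates: C₊=(7.6513,4.9786) cross=57.557; C₋=(10.7166,-5.9933) cross=-57.557
  mode - wants cross < 0 → take C=(10.7166,-5.9933) (cross=-57.557)
ex = (C−B)/|BC| = (0.9449,-0.3274); ey = (0.3274,0.9449)
P = B + 2.16·ex + -1.89·ey = (2.6899,-5.2120)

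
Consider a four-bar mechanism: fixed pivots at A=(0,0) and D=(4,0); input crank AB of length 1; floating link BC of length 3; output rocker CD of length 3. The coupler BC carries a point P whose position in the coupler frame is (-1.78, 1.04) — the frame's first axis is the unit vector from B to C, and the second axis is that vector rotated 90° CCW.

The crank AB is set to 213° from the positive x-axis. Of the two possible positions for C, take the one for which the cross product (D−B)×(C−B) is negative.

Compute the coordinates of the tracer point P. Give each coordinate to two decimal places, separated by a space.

A=(0,0), D=(4.00,0)
B = A + 1.00·(cos213°, sin213°) = (-0.8387, -0.5446)
|BD| = 4.8692
circle(B,3.00) ∩ circle(D,3.00): a=2.4346, h=1.7529
  candidates: C₊=(1.3846,1.4696) cross=8.535; C₋=(1.7767,-2.0142) cross=-8.535
  mode - wants cross < 0 → take C=(1.7767,-2.0142) (cross=-8.535)
ex = (C−B)/|BC| = (0.8718,-0.4899); ey = (0.4899,0.8718)
P = B + -1.78·ex + 1.04·ey = (-1.8810,1.2340)

-1.88 1.23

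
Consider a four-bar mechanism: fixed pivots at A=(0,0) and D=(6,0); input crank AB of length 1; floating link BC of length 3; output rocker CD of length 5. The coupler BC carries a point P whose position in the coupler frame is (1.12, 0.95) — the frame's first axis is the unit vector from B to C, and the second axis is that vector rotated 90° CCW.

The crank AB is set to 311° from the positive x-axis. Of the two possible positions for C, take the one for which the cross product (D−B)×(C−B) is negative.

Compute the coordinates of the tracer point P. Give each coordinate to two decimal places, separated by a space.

2.05 -1.20

A=(0,0), D=(6.00,0)
B = A + 1.00·(cos311°, sin311°) = (0.6561, -0.7547)
|BD| = 5.3970
circle(B,3.00) ∩ circle(D,5.00): a=1.2162, h=2.7424
  candidates: C₊=(1.4768,2.1308) cross=14.801; C₋=(2.2438,-3.3001) cross=-14.801
  mode - wants cross < 0 → take C=(2.2438,-3.3001) (cross=-14.801)
ex = (C−B)/|BC| = (0.5292,-0.8485); ey = (0.8485,0.5292)
P = B + 1.12·ex + 0.95·ey = (2.0549,-1.2022)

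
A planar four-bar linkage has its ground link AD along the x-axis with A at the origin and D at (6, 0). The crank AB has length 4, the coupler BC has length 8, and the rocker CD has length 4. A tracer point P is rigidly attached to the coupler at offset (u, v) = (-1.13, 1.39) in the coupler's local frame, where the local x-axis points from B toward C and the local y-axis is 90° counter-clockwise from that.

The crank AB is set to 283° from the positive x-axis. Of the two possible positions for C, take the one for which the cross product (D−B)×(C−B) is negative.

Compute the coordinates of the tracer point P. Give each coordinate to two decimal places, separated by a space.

-0.41 -2.67

A=(0,0), D=(6.00,0)
B = A + 4.00·(cos283°, sin283°) = (0.8998, -3.8975)
|BD| = 6.4189
circle(B,8.00) ∩ circle(D,4.00): a=6.9484, h=3.9648
  candidates: C₊=(4.0133,3.4718) cross=25.450; C₋=(8.8281,-2.8288) cross=-25.450
  mode - wants cross < 0 → take C=(8.8281,-2.8288) (cross=-25.450)
ex = (C−B)/|BC| = (0.9910,0.1336); ey = (-0.1336,0.9910)
P = B + -1.13·ex + 1.39·ey = (-0.4058,-2.6709)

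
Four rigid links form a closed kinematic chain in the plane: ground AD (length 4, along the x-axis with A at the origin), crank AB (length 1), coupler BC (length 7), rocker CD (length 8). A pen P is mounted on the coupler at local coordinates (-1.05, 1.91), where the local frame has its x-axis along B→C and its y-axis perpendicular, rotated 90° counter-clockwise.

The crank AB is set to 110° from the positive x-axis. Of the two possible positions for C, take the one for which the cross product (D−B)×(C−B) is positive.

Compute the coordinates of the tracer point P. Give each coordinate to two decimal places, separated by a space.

A=(0,0), D=(4.00,0)
B = A + 1.00·(cos110°, sin110°) = (-0.3420, 0.9397)
|BD| = 4.4425
circle(B,7.00) ∩ circle(D,8.00): a=0.5330, h=6.9797
  candidates: C₊=(1.6553,7.6487) cross=31.007; C₋=(-1.2974,-5.9948) cross=-31.007
  mode + wants cross > 0 → take C=(1.6553,7.6487) (cross=31.007)
ex = (C−B)/|BC| = (0.2853,0.9584); ey = (-0.9584,0.2853)
P = B + -1.05·ex + 1.91·ey = (-2.4722,0.4783)

-2.47 0.48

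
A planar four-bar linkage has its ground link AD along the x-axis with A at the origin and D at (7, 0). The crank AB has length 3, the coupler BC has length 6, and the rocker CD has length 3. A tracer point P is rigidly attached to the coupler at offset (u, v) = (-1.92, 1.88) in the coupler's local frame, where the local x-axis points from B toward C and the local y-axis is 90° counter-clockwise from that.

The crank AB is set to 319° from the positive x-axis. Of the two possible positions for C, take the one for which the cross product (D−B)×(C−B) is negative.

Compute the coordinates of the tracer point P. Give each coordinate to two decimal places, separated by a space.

A=(0,0), D=(7.00,0)
B = A + 3.00·(cos319°, sin319°) = (2.2641, -1.9682)
|BD| = 5.1286
circle(B,6.00) ∩ circle(D,3.00): a=5.1966, h=2.9992
  candidates: C₊=(5.9118,2.7957) cross=15.382; C₋=(8.2138,-2.7435) cross=-15.382
  mode - wants cross < 0 → take C=(8.2138,-2.7435) (cross=-15.382)
ex = (C−B)/|BC| = (0.9916,-0.1292); ey = (0.1292,0.9916)
P = B + -1.92·ex + 1.88·ey = (0.6031,0.1442)

0.60 0.14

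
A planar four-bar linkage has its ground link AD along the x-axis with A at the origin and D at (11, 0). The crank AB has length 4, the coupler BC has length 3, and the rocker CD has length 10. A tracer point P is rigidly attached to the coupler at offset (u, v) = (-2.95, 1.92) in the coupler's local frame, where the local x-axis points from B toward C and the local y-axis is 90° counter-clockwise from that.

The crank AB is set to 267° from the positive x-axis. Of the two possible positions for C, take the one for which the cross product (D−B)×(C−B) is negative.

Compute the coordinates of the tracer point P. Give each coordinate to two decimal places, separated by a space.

A=(0,0), D=(11.00,0)
B = A + 4.00·(cos267°, sin267°) = (-0.2093, -3.9945)
|BD| = 11.8998
circle(B,3.00) ∩ circle(D,10.00): a=2.1263, h=2.1163
  candidates: C₊=(1.0832,-1.2872) cross=25.184; C₋=(2.5040,-5.2743) cross=-25.184
  mode - wants cross < 0 → take C=(2.5040,-5.2743) (cross=-25.184)
ex = (C−B)/|BC| = (0.9044,-0.4266); ey = (0.4266,0.9044)
P = B + -2.95·ex + 1.92·ey = (-2.0584,-0.9996)

-2.06 -1.00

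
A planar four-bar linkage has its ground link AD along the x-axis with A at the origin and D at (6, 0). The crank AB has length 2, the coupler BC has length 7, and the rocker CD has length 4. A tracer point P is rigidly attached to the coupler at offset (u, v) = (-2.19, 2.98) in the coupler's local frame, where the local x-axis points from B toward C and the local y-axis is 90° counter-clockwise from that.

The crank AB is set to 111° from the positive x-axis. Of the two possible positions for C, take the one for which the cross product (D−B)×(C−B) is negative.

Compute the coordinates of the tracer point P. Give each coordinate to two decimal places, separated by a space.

0.08 5.48

A=(0,0), D=(6.00,0)
B = A + 2.00·(cos111°, sin111°) = (-0.7167, 1.8672)
|BD| = 6.9714
circle(B,7.00) ∩ circle(D,4.00): a=5.8525, h=3.8403
  candidates: C₊=(5.9505,3.9997) cross=26.773; C₋=(3.8934,-3.4003) cross=-26.773
  mode - wants cross < 0 → take C=(3.8934,-3.4003) (cross=-26.773)
ex = (C−B)/|BC| = (0.6586,-0.7525); ey = (0.7525,0.6586)
P = B + -2.19·ex + 2.98·ey = (0.0834,5.4777)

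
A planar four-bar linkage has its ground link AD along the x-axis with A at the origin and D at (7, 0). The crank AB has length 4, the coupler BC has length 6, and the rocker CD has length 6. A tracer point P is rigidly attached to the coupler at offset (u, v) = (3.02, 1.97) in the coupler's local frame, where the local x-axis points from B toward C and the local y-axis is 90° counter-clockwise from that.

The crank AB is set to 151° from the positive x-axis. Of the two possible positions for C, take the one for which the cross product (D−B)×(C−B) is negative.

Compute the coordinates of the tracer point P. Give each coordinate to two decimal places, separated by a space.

0.10 1.66

A=(0,0), D=(7.00,0)
B = A + 4.00·(cos151°, sin151°) = (-3.4985, 1.9392)
|BD| = 10.6761
circle(B,6.00) ∩ circle(D,6.00): a=5.3380, h=2.7396
  candidates: C₊=(2.2484,3.6636) cross=29.248; C₋=(1.2531,-1.7244) cross=-29.248
  mode - wants cross < 0 → take C=(1.2531,-1.7244) (cross=-29.248)
ex = (C−B)/|BC| = (0.7919,-0.6106); ey = (0.6106,0.7919)
P = B + 3.02·ex + 1.97·ey = (0.0961,1.6553)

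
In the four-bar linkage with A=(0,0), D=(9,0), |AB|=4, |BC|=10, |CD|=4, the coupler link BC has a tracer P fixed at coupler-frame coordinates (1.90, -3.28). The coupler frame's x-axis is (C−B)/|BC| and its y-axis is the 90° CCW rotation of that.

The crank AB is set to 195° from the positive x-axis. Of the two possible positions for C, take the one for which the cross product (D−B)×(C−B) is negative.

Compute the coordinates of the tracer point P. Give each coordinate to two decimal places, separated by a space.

A=(0,0), D=(9.00,0)
B = A + 4.00·(cos195°, sin195°) = (-3.8637, -1.0353)
|BD| = 12.9053
circle(B,10.00) ∩ circle(D,4.00): a=9.7071, h=2.4024
  candidates: C₊=(5.6194,2.1381) cross=31.004; C₋=(6.0049,-2.6513) cross=-31.004
  mode - wants cross < 0 → take C=(6.0049,-2.6513) (cross=-31.004)
ex = (C−B)/|BC| = (0.9869,-0.1616); ey = (0.1616,0.9869)
P = B + 1.90·ex + -3.28·ey = (-2.5187,-4.5792)

-2.52 -4.58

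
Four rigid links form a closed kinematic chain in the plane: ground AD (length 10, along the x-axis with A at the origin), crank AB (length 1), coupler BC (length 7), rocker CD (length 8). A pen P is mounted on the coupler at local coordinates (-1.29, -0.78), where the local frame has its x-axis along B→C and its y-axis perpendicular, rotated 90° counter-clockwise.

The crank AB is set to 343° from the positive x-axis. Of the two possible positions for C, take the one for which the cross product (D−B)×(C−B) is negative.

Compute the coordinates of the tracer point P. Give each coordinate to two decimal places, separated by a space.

-0.41 0.35

A=(0,0), D=(10.00,0)
B = A + 1.00·(cos343°, sin343°) = (0.9563, -0.2924)
|BD| = 9.0484
circle(B,7.00) ∩ circle(D,8.00): a=3.6953, h=5.9451
  candidates: C₊=(4.4576,5.7691) cross=53.794; C₋=(4.8418,-6.1150) cross=-53.794
  mode - wants cross < 0 → take C=(4.8418,-6.1150) (cross=-53.794)
ex = (C−B)/|BC| = (0.5551,-0.8318); ey = (0.8318,0.5551)
P = B + -1.29·ex + -0.78·ey = (-0.4085,0.3477)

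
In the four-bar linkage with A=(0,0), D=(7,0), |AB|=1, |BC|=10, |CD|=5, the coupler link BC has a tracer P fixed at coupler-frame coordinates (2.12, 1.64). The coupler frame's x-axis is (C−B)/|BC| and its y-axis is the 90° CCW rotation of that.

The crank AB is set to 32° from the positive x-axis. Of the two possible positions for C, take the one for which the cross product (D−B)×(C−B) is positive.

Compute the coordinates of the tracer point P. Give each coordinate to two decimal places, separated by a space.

2.33 2.76

A=(0,0), D=(7.00,0)
B = A + 1.00·(cos32°, sin32°) = (0.8480, 0.5299)
|BD| = 6.1747
circle(B,10.00) ∩ circle(D,5.00): a=9.1605, h=4.0106
  candidates: C₊=(10.3189,3.7396) cross=24.765; C₋=(9.6306,-4.2521) cross=-24.765
  mode + wants cross > 0 → take C=(10.3189,3.7396) (cross=24.765)
ex = (C−B)/|BC| = (0.9471,0.3210); ey = (-0.3210,0.9471)
P = B + 2.12·ex + 1.64·ey = (2.3295,2.7636)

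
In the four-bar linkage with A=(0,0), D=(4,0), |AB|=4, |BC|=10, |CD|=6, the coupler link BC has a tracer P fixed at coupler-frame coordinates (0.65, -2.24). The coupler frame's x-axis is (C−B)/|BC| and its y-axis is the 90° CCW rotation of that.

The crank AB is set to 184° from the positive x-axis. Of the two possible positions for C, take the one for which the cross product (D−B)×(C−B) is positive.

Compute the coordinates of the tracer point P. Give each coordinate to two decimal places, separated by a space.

A=(0,0), D=(4.00,0)
B = A + 4.00·(cos184°, sin184°) = (-3.9903, -0.2790)
|BD| = 7.9951
circle(B,10.00) ∩ circle(D,6.00): a=8.0000, h=6.0000
  candidates: C₊=(3.7955,5.9965) cross=47.971; C₋=(4.2143,-5.9962) cross=-47.971
  mode + wants cross > 0 → take C=(3.7955,5.9965) (cross=47.971)
ex = (C−B)/|BC| = (0.7786,0.6276); ey = (-0.6276,0.7786)
P = B + 0.65·ex + -2.24·ey = (-2.0785,-1.6151)

-2.08 -1.62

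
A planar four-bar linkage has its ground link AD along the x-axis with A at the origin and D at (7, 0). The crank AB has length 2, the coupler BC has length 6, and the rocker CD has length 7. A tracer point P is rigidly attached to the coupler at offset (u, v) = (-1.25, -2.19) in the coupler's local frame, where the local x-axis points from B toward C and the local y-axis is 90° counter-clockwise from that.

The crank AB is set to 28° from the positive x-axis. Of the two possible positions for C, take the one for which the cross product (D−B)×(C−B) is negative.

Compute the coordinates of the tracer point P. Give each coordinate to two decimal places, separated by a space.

A=(0,0), D=(7.00,0)
B = A + 2.00·(cos28°, sin28°) = (1.7659, 0.9389)
|BD| = 5.3177
circle(B,6.00) ∩ circle(D,7.00): a=1.4365, h=5.8255
  candidates: C₊=(4.2084,6.4193) cross=30.978; C₋=(2.1512,-5.0487) cross=-30.978
  mode - wants cross < 0 → take C=(2.1512,-5.0487) (cross=-30.978)
ex = (C−B)/|BC| = (0.0642,-0.9979); ey = (0.9979,0.0642)
P = B + -1.25·ex + -2.19·ey = (-0.4999,2.0457)

-0.50 2.05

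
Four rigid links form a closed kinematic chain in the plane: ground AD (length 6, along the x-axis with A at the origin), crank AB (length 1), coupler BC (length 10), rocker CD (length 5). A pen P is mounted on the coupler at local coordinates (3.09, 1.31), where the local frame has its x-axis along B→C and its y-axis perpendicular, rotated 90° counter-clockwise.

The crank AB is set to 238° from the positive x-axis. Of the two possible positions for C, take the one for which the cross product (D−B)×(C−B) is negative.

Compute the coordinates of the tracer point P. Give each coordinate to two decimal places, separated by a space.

2.82 -0.59

A=(0,0), D=(6.00,0)
B = A + 1.00·(cos238°, sin238°) = (-0.5299, -0.8480)
|BD| = 6.5848
circle(B,10.00) ∩ circle(D,5.00): a=8.9873, h=4.3849
  candidates: C₊=(7.8179,4.6578) cross=28.874; C₋=(8.9473,-4.0390) cross=-28.874
  mode - wants cross < 0 → take C=(8.9473,-4.0390) (cross=-28.874)
ex = (C−B)/|BC| = (0.9477,-0.3191); ey = (0.3191,0.9477)
P = B + 3.09·ex + 1.31·ey = (2.8166,-0.5925)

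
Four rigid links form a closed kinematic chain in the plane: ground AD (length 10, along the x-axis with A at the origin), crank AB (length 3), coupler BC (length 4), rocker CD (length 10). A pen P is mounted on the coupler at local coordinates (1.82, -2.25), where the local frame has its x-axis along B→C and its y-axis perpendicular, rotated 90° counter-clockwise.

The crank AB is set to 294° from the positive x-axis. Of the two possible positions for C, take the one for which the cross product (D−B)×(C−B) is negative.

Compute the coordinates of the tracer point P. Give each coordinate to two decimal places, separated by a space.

-0.37 -5.16

A=(0,0), D=(10.00,0)
B = A + 3.00·(cos294°, sin294°) = (1.2202, -2.7406)
|BD| = 9.1976
circle(B,4.00) ∩ circle(D,10.00): a=0.0324, h=3.9999
  candidates: C₊=(0.0593,1.0872) cross=36.789; C₋=(2.4430,-6.5492) cross=-36.789
  mode - wants cross < 0 → take C=(2.4430,-6.5492) (cross=-36.789)
ex = (C−B)/|BC| = (0.3057,-0.9521); ey = (0.9521,0.3057)
P = B + 1.82·ex + -2.25·ey = (-0.3657,-5.1613)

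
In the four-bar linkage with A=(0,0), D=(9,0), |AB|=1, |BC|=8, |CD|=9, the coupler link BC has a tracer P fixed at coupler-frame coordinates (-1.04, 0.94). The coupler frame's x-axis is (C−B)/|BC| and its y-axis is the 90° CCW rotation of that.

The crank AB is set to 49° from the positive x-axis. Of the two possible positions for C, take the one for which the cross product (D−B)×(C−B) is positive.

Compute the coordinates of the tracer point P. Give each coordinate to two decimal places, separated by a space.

A=(0,0), D=(9.00,0)
B = A + 1.00·(cos49°, sin49°) = (0.6561, 0.7547)
|BD| = 8.3780
circle(B,8.00) ∩ circle(D,9.00): a=3.1744, h=7.3432
  candidates: C₊=(4.4791,7.7821) cross=61.522; C₋=(3.1561,-6.8446) cross=-61.522
  mode + wants cross > 0 → take C=(4.4791,7.7821) (cross=61.522)
ex = (C−B)/|BC| = (0.4779,0.8784); ey = (-0.8784,0.4779)
P = B + -1.04·ex + 0.94·ey = (-0.6667,0.2904)

-0.67 0.29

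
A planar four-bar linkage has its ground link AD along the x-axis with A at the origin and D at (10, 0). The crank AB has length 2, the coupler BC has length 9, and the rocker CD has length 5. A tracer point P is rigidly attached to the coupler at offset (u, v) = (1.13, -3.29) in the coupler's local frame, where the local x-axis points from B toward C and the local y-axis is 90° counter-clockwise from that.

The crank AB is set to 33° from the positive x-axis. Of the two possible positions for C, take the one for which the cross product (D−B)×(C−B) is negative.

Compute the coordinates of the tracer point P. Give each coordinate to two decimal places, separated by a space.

A=(0,0), D=(10.00,0)
B = A + 2.00·(cos33°, sin33°) = (1.6773, 1.0893)
|BD| = 8.3936
circle(B,9.00) ∩ circle(D,5.00): a=7.5327, h=4.9253
  candidates: C₊=(9.7855,4.9954) cross=41.341; C₋=(8.5071,-4.7719) cross=-41.341
  mode - wants cross < 0 → take C=(8.5071,-4.7719) (cross=-41.341)
ex = (C−B)/|BC| = (0.7589,-0.6512); ey = (0.6512,0.7589)
P = B + 1.13·ex + -3.29·ey = (0.3923,-2.1433)

0.39 -2.14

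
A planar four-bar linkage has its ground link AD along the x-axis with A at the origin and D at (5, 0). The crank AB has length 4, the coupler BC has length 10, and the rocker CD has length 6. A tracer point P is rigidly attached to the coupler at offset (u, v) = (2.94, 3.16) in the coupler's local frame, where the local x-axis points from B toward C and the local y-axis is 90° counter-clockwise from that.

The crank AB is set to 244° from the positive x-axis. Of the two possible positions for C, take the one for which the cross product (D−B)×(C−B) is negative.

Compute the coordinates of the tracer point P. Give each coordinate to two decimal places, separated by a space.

A=(0,0), D=(5.00,0)
B = A + 4.00·(cos244°, sin244°) = (-1.7535, -3.5952)
|BD| = 7.6508
circle(B,10.00) ∩ circle(D,6.00): a=8.0080, h=5.9894
  candidates: C₊=(2.5008,5.4547) cross=45.823; C₋=(8.1297,-5.1191) cross=-45.823
  mode - wants cross < 0 → take C=(8.1297,-5.1191) (cross=-45.823)
ex = (C−B)/|BC| = (0.9883,-0.1524); ey = (0.1524,0.9883)
P = B + 2.94·ex + 3.16·ey = (1.6337,-0.9201)

1.63 -0.92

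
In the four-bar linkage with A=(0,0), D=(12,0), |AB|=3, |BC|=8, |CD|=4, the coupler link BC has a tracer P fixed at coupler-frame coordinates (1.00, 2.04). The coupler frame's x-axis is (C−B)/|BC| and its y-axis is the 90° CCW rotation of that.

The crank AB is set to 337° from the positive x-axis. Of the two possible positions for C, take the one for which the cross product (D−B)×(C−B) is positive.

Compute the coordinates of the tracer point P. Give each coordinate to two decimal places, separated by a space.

A=(0,0), D=(12.00,0)
B = A + 3.00·(cos337°, sin337°) = (2.7615, -1.1722)
|BD| = 9.3126
circle(B,8.00) ∩ circle(D,4.00): a=7.2334, h=3.4172
  candidates: C₊=(9.5073,3.1283) cross=31.823; C₋=(10.3676,-3.6517) cross=-31.823
  mode + wants cross > 0 → take C=(9.5073,3.1283) (cross=31.823)
ex = (C−B)/|BC| = (0.8432,0.5376); ey = (-0.5376,0.8432)
P = B + 1.00·ex + 2.04·ey = (2.5081,1.0855)

2.51 1.09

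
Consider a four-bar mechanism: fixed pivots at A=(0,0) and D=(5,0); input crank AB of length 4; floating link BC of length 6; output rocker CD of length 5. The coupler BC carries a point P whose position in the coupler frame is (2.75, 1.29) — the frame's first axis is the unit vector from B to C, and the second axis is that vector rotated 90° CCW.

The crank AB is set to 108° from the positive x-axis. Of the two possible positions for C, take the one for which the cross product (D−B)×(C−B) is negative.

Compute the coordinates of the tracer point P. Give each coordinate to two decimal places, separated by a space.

A=(0,0), D=(5.00,0)
B = A + 4.00·(cos108°, sin108°) = (-1.2361, 3.8042)
|BD| = 7.3048
circle(B,6.00) ∩ circle(D,5.00): a=4.4053, h=4.0734
  candidates: C₊=(4.6461,4.9875) cross=29.756; C₋=(0.4034,-1.9675) cross=-29.756
  mode - wants cross < 0 → take C=(0.4034,-1.9675) (cross=-29.756)
ex = (C−B)/|BC| = (0.2732,-0.9619); ey = (0.9619,0.2732)
P = B + 2.75·ex + 1.29·ey = (0.7562,1.5113)

0.76 1.51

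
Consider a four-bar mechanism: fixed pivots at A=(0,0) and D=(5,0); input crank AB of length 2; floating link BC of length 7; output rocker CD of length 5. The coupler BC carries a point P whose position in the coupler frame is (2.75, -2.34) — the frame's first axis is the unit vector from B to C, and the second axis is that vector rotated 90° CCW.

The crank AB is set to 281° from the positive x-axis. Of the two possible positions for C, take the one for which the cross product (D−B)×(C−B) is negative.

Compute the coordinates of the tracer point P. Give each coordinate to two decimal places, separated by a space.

2.02 -5.18

A=(0,0), D=(5.00,0)
B = A + 2.00·(cos281°, sin281°) = (0.3816, -1.9633)
|BD| = 5.0183
circle(B,7.00) ∩ circle(D,5.00): a=4.9004, h=4.9986
  candidates: C₊=(2.9359,4.5541) cross=25.085; C₋=(6.8470,-4.6464) cross=-25.085
  mode - wants cross < 0 → take C=(6.8470,-4.6464) (cross=-25.085)
ex = (C−B)/|BC| = (0.9236,-0.3833); ey = (0.3833,0.9236)
P = B + 2.75·ex + -2.34·ey = (2.0247,-5.1786)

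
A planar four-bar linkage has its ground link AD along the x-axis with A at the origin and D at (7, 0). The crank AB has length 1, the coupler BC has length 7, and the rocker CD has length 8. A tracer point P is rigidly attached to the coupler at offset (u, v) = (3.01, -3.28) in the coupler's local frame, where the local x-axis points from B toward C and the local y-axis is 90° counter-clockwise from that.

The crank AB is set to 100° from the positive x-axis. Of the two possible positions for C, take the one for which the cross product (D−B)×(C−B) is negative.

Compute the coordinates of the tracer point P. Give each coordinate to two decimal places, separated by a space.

-2.64 -2.72

A=(0,0), D=(7.00,0)
B = A + 1.00·(cos100°, sin100°) = (-0.1736, 0.9848)
|BD| = 7.2409
circle(B,7.00) ∩ circle(D,8.00): a=2.5847, h=6.5053
  candidates: C₊=(3.2718,7.0782) cross=47.105; C₋=(1.5023,-5.8116) cross=-47.105
  mode - wants cross < 0 → take C=(1.5023,-5.8116) (cross=-47.105)
ex = (C−B)/|BC| = (0.2394,-0.9709); ey = (0.9709,0.2394)
P = B + 3.01·ex + -3.28·ey = (-2.6376,-2.7229)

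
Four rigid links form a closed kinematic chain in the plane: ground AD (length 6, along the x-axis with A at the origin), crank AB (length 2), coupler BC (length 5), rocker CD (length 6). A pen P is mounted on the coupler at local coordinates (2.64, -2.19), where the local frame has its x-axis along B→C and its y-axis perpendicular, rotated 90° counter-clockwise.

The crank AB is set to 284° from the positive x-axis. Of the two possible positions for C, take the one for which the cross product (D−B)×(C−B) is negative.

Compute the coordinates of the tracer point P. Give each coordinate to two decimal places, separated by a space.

A=(0,0), D=(6.00,0)
B = A + 2.00·(cos284°, sin284°) = (0.4838, -1.9406)
|BD| = 5.8476
circle(B,5.00) ∩ circle(D,6.00): a=1.9832, h=4.5899
  candidates: C₊=(0.8315,3.0473) cross=26.839; C₋=(3.8779,-5.6122) cross=-26.839
  mode - wants cross < 0 → take C=(3.8779,-5.6122) (cross=-26.839)
ex = (C−B)/|BC| = (0.6788,-0.7343); ey = (0.7343,0.6788)
P = B + 2.64·ex + -2.19·ey = (0.6677,-5.3658)

0.67 -5.37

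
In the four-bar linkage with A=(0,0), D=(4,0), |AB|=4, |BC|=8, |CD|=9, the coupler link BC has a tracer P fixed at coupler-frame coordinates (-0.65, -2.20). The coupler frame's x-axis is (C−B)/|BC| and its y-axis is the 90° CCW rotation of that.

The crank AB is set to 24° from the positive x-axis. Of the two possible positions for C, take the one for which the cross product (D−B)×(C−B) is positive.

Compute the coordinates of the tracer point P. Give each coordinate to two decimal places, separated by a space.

4.73 -0.40

A=(0,0), D=(4.00,0)
B = A + 4.00·(cos24°, sin24°) = (3.6542, 1.6269)
|BD| = 1.6633
circle(B,8.00) ∩ circle(D,9.00): a=-4.2787, h=6.7596
  candidates: C₊=(9.3765,7.2176) cross=11.243; C₋=(-3.8473,4.4067) cross=-11.243
  mode + wants cross > 0 → take C=(9.3765,7.2176) (cross=11.243)
ex = (C−B)/|BC| = (0.7153,0.6988); ey = (-0.6988,0.7153)
P = B + -0.65·ex + -2.20·ey = (4.7267,-0.4009)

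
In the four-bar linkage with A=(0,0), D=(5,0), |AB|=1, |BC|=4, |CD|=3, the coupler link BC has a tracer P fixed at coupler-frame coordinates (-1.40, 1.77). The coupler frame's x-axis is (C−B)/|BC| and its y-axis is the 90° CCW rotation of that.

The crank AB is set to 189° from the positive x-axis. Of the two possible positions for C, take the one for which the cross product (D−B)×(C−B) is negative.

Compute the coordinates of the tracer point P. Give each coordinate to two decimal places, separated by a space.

-1.51 2.04

A=(0,0), D=(5.00,0)
B = A + 1.00·(cos189°, sin189°) = (-0.9877, -0.1564)
|BD| = 5.9897
circle(B,4.00) ∩ circle(D,3.00): a=3.5792, h=1.7859
  candidates: C₊=(2.5436,1.7223) cross=10.697; C₋=(2.6369,-1.8482) cross=-10.697
  mode - wants cross < 0 → take C=(2.6369,-1.8482) (cross=-10.697)
ex = (C−B)/|BC| = (0.9062,-0.4229); ey = (0.4229,0.9062)
P = B + -1.40·ex + 1.77·ey = (-1.5077,2.0396)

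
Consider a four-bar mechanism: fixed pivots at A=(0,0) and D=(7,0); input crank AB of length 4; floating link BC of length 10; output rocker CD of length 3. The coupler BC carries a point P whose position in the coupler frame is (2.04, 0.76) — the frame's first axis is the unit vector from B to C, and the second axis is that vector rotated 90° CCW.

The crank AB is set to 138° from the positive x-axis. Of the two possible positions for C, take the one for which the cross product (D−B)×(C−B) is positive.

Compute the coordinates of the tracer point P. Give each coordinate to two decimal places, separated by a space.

A=(0,0), D=(7.00,0)
B = A + 4.00·(cos138°, sin138°) = (-2.9726, 2.6765)
|BD| = 10.3255
circle(B,10.00) ∩ circle(D,3.00): a=9.5693, h=2.9031
  candidates: C₊=(7.0222,2.9999) cross=29.976; C₋=(5.5171,-2.6079) cross=-29.976
  mode + wants cross > 0 → take C=(7.0222,2.9999) (cross=29.976)
ex = (C−B)/|BC| = (0.9995,0.0323); ey = (-0.0323,0.9995)
P = B + 2.04·ex + 0.76·ey = (-0.9582,3.5021)

-0.96 3.50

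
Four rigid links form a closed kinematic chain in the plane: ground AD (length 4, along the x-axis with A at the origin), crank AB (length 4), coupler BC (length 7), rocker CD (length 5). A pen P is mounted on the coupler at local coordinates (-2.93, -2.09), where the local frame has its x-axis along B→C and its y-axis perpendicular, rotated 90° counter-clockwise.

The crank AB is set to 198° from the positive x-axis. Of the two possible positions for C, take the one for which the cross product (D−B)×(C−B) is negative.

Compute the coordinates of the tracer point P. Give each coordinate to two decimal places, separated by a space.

-7.38 -1.61

A=(0,0), D=(4.00,0)
B = A + 4.00·(cos198°, sin198°) = (-3.8042, -1.2361)
|BD| = 7.9015
circle(B,7.00) ∩ circle(D,5.00): a=5.4695, h=4.3687
  candidates: C₊=(0.9145,3.9344) cross=34.519; C₋=(2.2813,-4.6953) cross=-34.519
  mode - wants cross < 0 → take C=(2.2813,-4.6953) (cross=-34.519)
ex = (C−B)/|BC| = (0.8694,-0.4942); ey = (0.4942,0.8694)
P = B + -2.93·ex + -2.09·ey = (-7.3843,-1.6051)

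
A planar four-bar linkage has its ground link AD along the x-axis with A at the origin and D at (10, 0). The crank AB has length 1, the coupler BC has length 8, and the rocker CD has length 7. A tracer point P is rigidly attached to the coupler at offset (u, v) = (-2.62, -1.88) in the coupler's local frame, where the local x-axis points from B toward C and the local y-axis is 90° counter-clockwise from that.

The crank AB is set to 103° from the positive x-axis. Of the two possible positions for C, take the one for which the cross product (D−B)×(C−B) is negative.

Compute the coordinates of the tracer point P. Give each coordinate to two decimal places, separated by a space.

A=(0,0), D=(10.00,0)
B = A + 1.00·(cos103°, sin103°) = (-0.2250, 0.9744)
|BD| = 10.2713
circle(B,8.00) ∩ circle(D,7.00): a=5.8658, h=5.4399
  candidates: C₊=(6.1305,5.8332) cross=55.874; C₋=(5.0984,-4.9974) cross=-55.874
  mode - wants cross < 0 → take C=(5.0984,-4.9974) (cross=-55.874)
ex = (C−B)/|BC| = (0.6654,-0.7465); ey = (0.7465,0.6654)
P = B + -2.62·ex + -1.88·ey = (-3.3717,1.6791)

-3.37 1.68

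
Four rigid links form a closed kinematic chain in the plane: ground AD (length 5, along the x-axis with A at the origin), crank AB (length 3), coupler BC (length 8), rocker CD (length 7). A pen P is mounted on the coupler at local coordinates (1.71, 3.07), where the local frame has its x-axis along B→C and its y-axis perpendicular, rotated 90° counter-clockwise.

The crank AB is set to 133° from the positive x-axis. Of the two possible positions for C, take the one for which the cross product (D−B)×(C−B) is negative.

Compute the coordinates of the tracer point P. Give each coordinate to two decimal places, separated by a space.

1.41 1.56

A=(0,0), D=(5.00,0)
B = A + 3.00·(cos133°, sin133°) = (-2.0460, 2.1941)
|BD| = 7.3797
circle(B,8.00) ∩ circle(D,7.00): a=4.7062, h=6.4693
  candidates: C₊=(4.3707,6.9717) cross=47.742; C₋=(0.5240,-5.3819) cross=-47.742
  mode - wants cross < 0 → take C=(0.5240,-5.3819) (cross=-47.742)
ex = (C−B)/|BC| = (0.3212,-0.9470); ey = (0.9470,0.3212)
P = B + 1.71·ex + 3.07·ey = (1.4106,1.5609)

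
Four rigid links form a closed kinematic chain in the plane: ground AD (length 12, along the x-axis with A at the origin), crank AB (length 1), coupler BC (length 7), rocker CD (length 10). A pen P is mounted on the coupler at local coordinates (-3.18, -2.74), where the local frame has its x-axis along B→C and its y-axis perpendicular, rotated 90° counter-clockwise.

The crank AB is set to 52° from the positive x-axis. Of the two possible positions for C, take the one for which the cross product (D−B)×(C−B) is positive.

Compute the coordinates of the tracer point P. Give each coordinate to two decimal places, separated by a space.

1.13 -3.38

A=(0,0), D=(12.00,0)
B = A + 1.00·(cos52°, sin52°) = (0.6157, 0.7880)
|BD| = 11.4116
circle(B,7.00) ∩ circle(D,10.00): a=3.4712, h=6.0787
  candidates: C₊=(4.4983,6.6125) cross=69.368; C₋=(3.6588,-5.5159) cross=-69.368
  mode + wants cross > 0 → take C=(4.4983,6.6125) (cross=69.368)
ex = (C−B)/|BC| = (0.5547,0.8321); ey = (-0.8321,0.5547)
P = B + -3.18·ex + -2.74·ey = (1.1317,-3.3778)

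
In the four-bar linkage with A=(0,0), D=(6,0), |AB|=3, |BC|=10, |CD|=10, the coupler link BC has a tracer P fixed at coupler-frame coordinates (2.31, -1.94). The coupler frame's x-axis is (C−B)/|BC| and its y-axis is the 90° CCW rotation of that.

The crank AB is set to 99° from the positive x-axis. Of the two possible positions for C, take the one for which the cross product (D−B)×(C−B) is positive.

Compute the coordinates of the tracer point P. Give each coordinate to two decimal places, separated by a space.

2.54 3.20

A=(0,0), D=(6.00,0)
B = A + 3.00·(cos99°, sin99°) = (-0.4693, 2.9631)
|BD| = 7.1156
circle(B,10.00) ∩ circle(D,10.00): a=3.5578, h=9.3457
  candidates: C₊=(6.6571,9.9784) cross=66.500; C₋=(-1.1264,-7.0153) cross=-66.500
  mode + wants cross > 0 → take C=(6.6571,9.9784) (cross=66.500)
ex = (C−B)/|BC| = (0.7126,0.7015); ey = (-0.7015,0.7126)
P = B + 2.31·ex + -1.94·ey = (2.5379,3.2011)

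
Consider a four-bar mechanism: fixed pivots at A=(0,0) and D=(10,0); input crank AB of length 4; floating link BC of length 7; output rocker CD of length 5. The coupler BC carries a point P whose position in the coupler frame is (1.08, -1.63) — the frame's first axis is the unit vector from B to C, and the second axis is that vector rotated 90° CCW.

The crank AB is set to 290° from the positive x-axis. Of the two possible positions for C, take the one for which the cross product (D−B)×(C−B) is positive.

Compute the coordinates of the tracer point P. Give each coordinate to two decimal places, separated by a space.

A=(0,0), D=(10.00,0)
B = A + 4.00·(cos290°, sin290°) = (1.3681, -3.7588)
|BD| = 9.4148
circle(B,7.00) ∩ circle(D,5.00): a=5.9820, h=3.6354
  candidates: C₊=(5.4013,1.9625) cross=34.226; C₋=(8.3040,-4.7036) cross=-34.226
  mode + wants cross > 0 → take C=(5.4013,1.9625) (cross=34.226)
ex = (C−B)/|BC| = (0.5762,0.8173); ey = (-0.8173,0.5762)
P = B + 1.08·ex + -1.63·ey = (3.3226,-3.8152)

3.32 -3.82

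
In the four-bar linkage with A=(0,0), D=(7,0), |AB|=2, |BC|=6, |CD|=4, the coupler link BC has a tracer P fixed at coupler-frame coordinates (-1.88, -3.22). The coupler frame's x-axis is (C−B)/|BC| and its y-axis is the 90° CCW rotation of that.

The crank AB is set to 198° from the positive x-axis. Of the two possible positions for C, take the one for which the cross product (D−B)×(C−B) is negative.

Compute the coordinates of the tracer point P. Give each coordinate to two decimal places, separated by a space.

A=(0,0), D=(7.00,0)
B = A + 2.00·(cos198°, sin198°) = (-1.9021, -0.6180)
|BD| = 8.9235
circle(B,6.00) ∩ circle(D,4.00): a=5.5824, h=2.1993
  candidates: C₊=(3.5146,1.9626) cross=19.625; C₋=(3.8192,-2.4254) cross=-19.625
  mode - wants cross < 0 → take C=(3.8192,-2.4254) (cross=-19.625)
ex = (C−B)/|BC| = (0.9536,-0.3012); ey = (0.3012,0.9536)
P = B + -1.88·ex + -3.22·ey = (-4.6647,-3.1222)

-4.66 -3.12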